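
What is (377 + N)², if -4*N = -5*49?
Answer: 3073009/16 ≈ 1.9206e+5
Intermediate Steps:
N = 245/4 (N = -(-5)*49/4 = -¼*(-245) = 245/4 ≈ 61.250)
(377 + N)² = (377 + 245/4)² = (1753/4)² = 3073009/16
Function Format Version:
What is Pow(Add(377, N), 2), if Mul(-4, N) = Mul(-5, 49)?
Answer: Rational(3073009, 16) ≈ 1.9206e+5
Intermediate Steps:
N = Rational(245, 4) (N = Mul(Rational(-1, 4), Mul(-5, 49)) = Mul(Rational(-1, 4), -245) = Rational(245, 4) ≈ 61.250)
Pow(Add(377, N), 2) = Pow(Add(377, Rational(245, 4)), 2) = Pow(Rational(1753, 4), 2) = Rational(3073009, 16)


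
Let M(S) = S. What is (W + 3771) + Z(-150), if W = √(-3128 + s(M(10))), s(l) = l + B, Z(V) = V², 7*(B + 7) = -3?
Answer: 26271 + I*√153146/7 ≈ 26271.0 + 55.906*I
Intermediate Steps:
B = -52/7 (B = -7 + (⅐)*(-3) = -7 - 3/7 = -52/7 ≈ -7.4286)
s(l) = -52/7 + l (s(l) = l - 52/7 = -52/7 + l)
W = I*√153146/7 (W = √(-3128 + (-52/7 + 10)) = √(-3128 + 18/7) = √(-21878/7) = I*√153146/7 ≈ 55.906*I)
(W + 3771) + Z(-150) = (I*√153146/7 + 3771) + (-150)² = (3771 + I*√153146/7) + 22500 = 26271 + I*√153146/7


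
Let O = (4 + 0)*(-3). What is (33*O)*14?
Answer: -5544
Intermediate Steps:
O = -12 (O = 4*(-3) = -12)
(33*O)*14 = (33*(-12))*14 = -396*14 = -5544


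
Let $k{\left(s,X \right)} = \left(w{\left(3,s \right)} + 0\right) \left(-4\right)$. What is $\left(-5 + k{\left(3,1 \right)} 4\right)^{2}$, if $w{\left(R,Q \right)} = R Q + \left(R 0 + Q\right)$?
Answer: $38809$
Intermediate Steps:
$w{\left(R,Q \right)} = Q + Q R$ ($w{\left(R,Q \right)} = Q R + \left(0 + Q\right) = Q R + Q = Q + Q R$)
$k{\left(s,X \right)} = - 16 s$ ($k{\left(s,X \right)} = \left(s \left(1 + 3\right) + 0\right) \left(-4\right) = \left(s 4 + 0\right) \left(-4\right) = \left(4 s + 0\right) \left(-4\right) = 4 s \left(-4\right) = - 16 s$)
$\left(-5 + k{\left(3,1 \right)} 4\right)^{2} = \left(-5 + \left(-16\right) 3 \cdot 4\right)^{2} = \left(-5 - 192\right)^{2} = \left(-197\right)^{2} = 38809$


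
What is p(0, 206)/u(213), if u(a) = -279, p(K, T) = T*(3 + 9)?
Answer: -824/93 ≈ -8.8602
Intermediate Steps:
p(K, T) = 12*T (p(K, T) = T*12 = 12*T)
p(0, 206)/u(213) = (12*206)/(-279) = 2472*(-1/279) = -824/93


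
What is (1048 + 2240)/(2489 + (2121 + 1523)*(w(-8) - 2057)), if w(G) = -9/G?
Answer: -6576/14978239 ≈ -0.00043904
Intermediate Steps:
(1048 + 2240)/(2489 + (2121 + 1523)*(w(-8) - 2057)) = (1048 + 2240)/(2489 + (2121 + 1523)*(-9/(-8) - 2057)) = 3288/(2489 + 3644*(-9*(-1/8) - 2057)) = 3288/(2489 + 3644*(9/8 - 2057)) = 3288/(2489 + 3644*(-16447/8)) = 3288/(2489 - 14983217/2) = 3288/(-14978239/2) = 3288*(-2/14978239) = -6576/14978239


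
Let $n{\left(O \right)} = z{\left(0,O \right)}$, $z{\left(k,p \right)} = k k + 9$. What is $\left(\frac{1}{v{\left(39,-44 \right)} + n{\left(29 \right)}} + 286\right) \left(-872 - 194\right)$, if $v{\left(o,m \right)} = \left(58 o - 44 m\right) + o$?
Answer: $- \frac{647252281}{2123} \approx -3.0488 \cdot 10^{5}$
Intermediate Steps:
$z{\left(k,p \right)} = 9 + k^{2}$ ($z{\left(k,p \right)} = k^{2} + 9 = 9 + k^{2}$)
$n{\left(O \right)} = 9$ ($n{\left(O \right)} = 9 + 0^{2} = 9 + 0 = 9$)
$v{\left(o,m \right)} = - 44 m + 59 o$ ($v{\left(o,m \right)} = \left(- 44 m + 58 o\right) + o = - 44 m + 59 o$)
$\left(\frac{1}{v{\left(39,-44 \right)} + n{\left(29 \right)}} + 286\right) \left(-872 - 194\right) = \left(\frac{1}{\left(\left(-44\right) \left(-44\right) + 59 \cdot 39\right) + 9} + 286\right) \left(-872 - 194\right) = \left(\frac{1}{\left(1936 + 2301\right) + 9} + 286\right) \left(-1066\right) = \left(\frac{1}{4237 + 9} + 286\right) \left(-1066\right) = \left(\frac{1}{4246} + 286\right) \left(-1066\right) = \frac{1214357}{4246} \left(-1066\right) = - \frac{647252281}{2123}$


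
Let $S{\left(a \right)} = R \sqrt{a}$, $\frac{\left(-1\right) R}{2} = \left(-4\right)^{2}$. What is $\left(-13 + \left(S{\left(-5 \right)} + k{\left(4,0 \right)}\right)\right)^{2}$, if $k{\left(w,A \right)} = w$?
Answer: $-5039 + 576 i \sqrt{5} \approx -5039.0 + 1288.0 i$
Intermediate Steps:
$R = -32$ ($R = - 2 \left(-4\right)^{2} = \left(-2\right) 16 = -32$)
$S{\left(a \right)} = - 32 \sqrt{a}$
$\left(-13 + \left(S{\left(-5 \right)} + k{\left(4,0 \right)}\right)\right)^{2} = \left(-13 + \left(- 32 \sqrt{-5} + 4\right)\right)^{2} = \left(-13 + \left(- 32 i \sqrt{5} + 4\right)\right)^{2} = \left(-13 + \left(4 - 32 i \sqrt{5}\right)\right)^{2} = \left(-9 - 32 i \sqrt{5}\right)^{2}$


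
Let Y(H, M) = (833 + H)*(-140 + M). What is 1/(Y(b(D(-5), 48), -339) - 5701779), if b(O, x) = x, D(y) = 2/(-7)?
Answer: -1/6123778 ≈ -1.6330e-7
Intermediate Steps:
D(y) = -2/7 (D(y) = 2*(-⅐) = -2/7)
Y(H, M) = (-140 + M)*(833 + H)
1/(Y(b(D(-5), 48), -339) - 5701779) = 1/((-116620 - 140*48 + 833*(-339) + 48*(-339)) - 5701779) = 1/((-116620 - 6720 - 282387 - 16272) - 5701779) = 1/(-421999 - 5701779) = 1/(-6123778) = -1/6123778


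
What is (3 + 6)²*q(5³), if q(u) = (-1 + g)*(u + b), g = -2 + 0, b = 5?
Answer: -31590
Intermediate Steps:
g = -2
q(u) = -15 - 3*u (q(u) = (-1 - 2)*(u + 5) = -3*(5 + u) = -15 - 3*u)
(3 + 6)²*q(5³) = (3 + 6)²*(-15 - 3*5³) = 9²*(-15 - 3*125) = 81*(-15 - 375) = 81*(-390) = -31590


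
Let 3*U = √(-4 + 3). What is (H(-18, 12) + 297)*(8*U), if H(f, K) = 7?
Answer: 2432*I/3 ≈ 810.67*I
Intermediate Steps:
U = I/3 (U = √(-4 + 3)/3 = √(-1)/3 = I/3 ≈ 0.33333*I)
(H(-18, 12) + 297)*(8*U) = (7 + 297)*(8*(I/3)) = 304*(8*I/3) = 2432*I/3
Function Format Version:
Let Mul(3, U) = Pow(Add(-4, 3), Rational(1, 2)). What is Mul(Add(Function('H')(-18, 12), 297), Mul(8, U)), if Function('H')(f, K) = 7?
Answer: Mul(Rational(2432, 3), I) ≈ Mul(810.67, I)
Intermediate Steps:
U = Mul(Rational(1, 3), I) (U = Mul(Rational(1, 3), Pow(Add(-4, 3), Rational(1, 2))) = Mul(Rational(1, 3), Pow(-1, Rational(1, 2))) = Mul(Rational(1, 3), I) ≈ Mul(0.33333, I))
Mul(Add(Function('H')(-18, 12), 297), Mul(8, U)) = Mul(Add(7, 297), Mul(8, Mul(Rational(1, 3), I))) = Mul(304, Mul(Rational(8, 3), I)) = Mul(Rational(2432, 3), I)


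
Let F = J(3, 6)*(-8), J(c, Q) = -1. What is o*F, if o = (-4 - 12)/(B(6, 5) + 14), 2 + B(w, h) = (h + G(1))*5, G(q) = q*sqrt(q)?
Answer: -64/21 ≈ -3.0476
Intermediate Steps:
G(q) = q**(3/2)
F = 8 (F = -1*(-8) = 8)
B(w, h) = 3 + 5*h (B(w, h) = -2 + (h + 1**(3/2))*5 = -2 + (h + 1)*5 = -2 + (1 + h)*5 = -2 + (5 + 5*h) = 3 + 5*h)
o = -8/21 (o = (-4 - 12)/((3 + 5*5) + 14) = -16/((3 + 25) + 14) = -16/(28 + 14) = -16/42 = -16*1/42 = -8/21 ≈ -0.38095)
o*F = -8/21*8 = -64/21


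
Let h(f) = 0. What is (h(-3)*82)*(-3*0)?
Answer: 0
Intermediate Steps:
(h(-3)*82)*(-3*0) = (0*82)*(-3*0) = 0*0 = 0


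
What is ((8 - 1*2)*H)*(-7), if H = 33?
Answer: -1386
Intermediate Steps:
((8 - 1*2)*H)*(-7) = ((8 - 1*2)*33)*(-7) = ((8 - 2)*33)*(-7) = (6*33)*(-7) = 198*(-7) = -1386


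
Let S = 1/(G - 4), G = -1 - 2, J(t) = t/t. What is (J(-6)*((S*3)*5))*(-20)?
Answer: 300/7 ≈ 42.857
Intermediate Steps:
J(t) = 1
G = -3
S = -⅐ (S = 1/(-3 - 4) = 1/(-7) = -⅐ ≈ -0.14286)
(J(-6)*((S*3)*5))*(-20) = (1*(-⅐*3*5))*(-20) = (1*(-3/7*5))*(-20) = (1*(-15/7))*(-20) = -15/7*(-20) = 300/7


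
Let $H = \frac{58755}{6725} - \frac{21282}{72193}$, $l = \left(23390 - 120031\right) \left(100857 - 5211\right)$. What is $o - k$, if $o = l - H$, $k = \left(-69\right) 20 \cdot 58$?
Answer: $- \frac{897515258839621563}{97099585} \approx -9.2432 \cdot 10^{9}$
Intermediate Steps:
$l = -9243325086$ ($l = \left(-96641\right) 95646 = -9243325086$)
$H = \frac{819715653}{97099585}$ ($H = 58755 \cdot \frac{1}{6725} - \frac{21282}{72193} = \frac{11751}{1345} - \frac{21282}{72193} = \frac{819715653}{97099585} \approx 8.442$)
$k = -80040$ ($k = \left(-1380\right) 58 = -80040$)
$o = - \frac{897523030690404963}{97099585}$ ($o = -9243325086 - \frac{819715653}{97099585} = - \frac{897523030690404963}{97099585} \approx -9.2433 \cdot 10^{9}$)
$o - k = - \frac{897523030690404963}{97099585} - -80040 = - \frac{897523030690404963}{97099585} + 80040 = - \frac{897515258839621563}{97099585}$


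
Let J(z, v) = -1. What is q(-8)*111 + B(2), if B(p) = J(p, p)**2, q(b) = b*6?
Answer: -5327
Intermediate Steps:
q(b) = 6*b
B(p) = 1 (B(p) = (-1)**2 = 1)
q(-8)*111 + B(2) = (6*(-8))*111 + 1 = -48*111 + 1 = -5328 + 1 = -5327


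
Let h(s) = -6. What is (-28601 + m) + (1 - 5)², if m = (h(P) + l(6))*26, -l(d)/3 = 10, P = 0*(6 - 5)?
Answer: -29521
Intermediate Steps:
P = 0 (P = 0*1 = 0)
l(d) = -30 (l(d) = -3*10 = -30)
m = -936 (m = (-6 - 30)*26 = -36*26 = -936)
(-28601 + m) + (1 - 5)² = (-28601 - 936) + (1 - 5)² = -29537 + (-4)² = -29537 + 16 = -29521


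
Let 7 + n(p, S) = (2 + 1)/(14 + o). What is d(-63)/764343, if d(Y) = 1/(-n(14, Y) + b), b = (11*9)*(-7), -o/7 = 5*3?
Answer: -91/47712583089 ≈ -1.9073e-9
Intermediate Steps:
o = -105 (o = -35*3 = -7*15 = -105)
n(p, S) = -640/91 (n(p, S) = -7 + (2 + 1)/(14 - 105) = -7 + 3/(-91) = -7 + 3*(-1/91) = -7 - 3/91 = -640/91)
b = -693 (b = 99*(-7) = -693)
d(Y) = -91/62423 (d(Y) = 1/(-1*(-640/91) - 693) = 1/(640/91 - 693) = 1/(-62423/91) = -91/62423)
d(-63)/764343 = -91/62423/764343 = -91/62423*1/764343 = -91/47712583089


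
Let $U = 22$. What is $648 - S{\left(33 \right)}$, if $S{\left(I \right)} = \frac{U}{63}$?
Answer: $\frac{40802}{63} \approx 647.65$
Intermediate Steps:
$S{\left(I \right)} = \frac{22}{63}$
$648 - S{\left(33 \right)} = 648 - \frac{22}{63} = \frac{40802}{63}$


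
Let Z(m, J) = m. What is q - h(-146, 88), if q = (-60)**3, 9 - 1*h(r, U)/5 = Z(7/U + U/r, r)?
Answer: -1387889885/6424 ≈ -2.1605e+5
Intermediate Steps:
h(r, U) = 45 - 35/U - 5*U/r (h(r, U) = 45 - 5*(7/U + U/r) = 45 + (-35/U - 5*U/r) = 45 - 35/U - 5*U/r)
q = -216000
q - h(-146, 88) = -216000 - (45 - 35/88 - 5*88/(-146)) = -216000 - (45 - 35*1/88 - 5*88*(-1/146)) = -216000 - (45 - 35/88 + 220/73) = -216000 - 1*305885/6424 = -216000 - 305885/6424 = -1387889885/6424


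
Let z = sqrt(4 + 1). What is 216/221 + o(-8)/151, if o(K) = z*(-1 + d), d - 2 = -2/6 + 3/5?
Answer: 216/221 + 19*sqrt(5)/2265 ≈ 0.99613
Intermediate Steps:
z = sqrt(5) ≈ 2.2361
d = 34/15 (d = 2 + (-2/6 + 3/5) = 2 + (-2*1/6 + 3*(1/5)) = 2 + (-1/3 + 3/5) = 2 + 4/15 = 34/15 ≈ 2.2667)
o(K) = 19*sqrt(5)/15 (o(K) = sqrt(5)*(-1 + 34/15) = sqrt(5)*(19/15) = 19*sqrt(5)/15)
216/221 + o(-8)/151 = 216/221 + (19*sqrt(5)/15)/151 = 216*(1/221) + (19*sqrt(5)/15)*(1/151) = 216/221 + 19*sqrt(5)/2265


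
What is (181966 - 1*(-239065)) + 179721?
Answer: 600752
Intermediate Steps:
(181966 - 1*(-239065)) + 179721 = (181966 + 239065) + 179721 = 421031 + 179721 = 600752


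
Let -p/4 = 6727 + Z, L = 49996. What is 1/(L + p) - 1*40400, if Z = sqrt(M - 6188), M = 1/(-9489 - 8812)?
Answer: -8212364797473619/203276356591 + I*sqrt(2072525825289)/2439316279092 ≈ -40400.0 + 5.9018e-7*I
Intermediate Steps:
M = -1/18301 (M = 1/(-18301) = -1/18301 ≈ -5.4642e-5)
Z = I*sqrt(2072525825289)/18301 (Z = sqrt(-1/18301 - 6188) = sqrt(-113246589/18301) = I*sqrt(2072525825289)/18301 ≈ 78.664*I)
p = -26908 - 4*I*sqrt(2072525825289)/18301 (p = -4*(6727 + I*sqrt(2072525825289)/18301) = -26908 - 4*I*sqrt(2072525825289)/18301 ≈ -26908.0 - 314.66*I)
1/(L + p) - 1*40400 = 1/(49996 + (-26908 - 4*I*sqrt(2072525825289)/18301)) - 1*40400 = 1/(23088 - 4*I*sqrt(2072525825289)/18301) - 40400 = -40400 + 1/(23088 - 4*I*sqrt(2072525825289)/18301)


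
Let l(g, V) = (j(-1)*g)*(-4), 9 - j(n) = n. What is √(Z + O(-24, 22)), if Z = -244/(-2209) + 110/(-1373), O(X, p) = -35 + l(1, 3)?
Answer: 3*I*√34688044541/64531 ≈ 8.6585*I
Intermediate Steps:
j(n) = 9 - n
l(g, V) = -40*g (l(g, V) = ((9 - 1*(-1))*g)*(-4) = ((9 + 1)*g)*(-4) = (10*g)*(-4) = -40*g)
O(X, p) = -75 (O(X, p) = -35 - 40*1 = -35 - 40 = -75)
Z = 92022/3032957 (Z = -244*(-1/2209) + 110*(-1/1373) = 244/2209 - 110/1373 = 92022/3032957 ≈ 0.030341)
√(Z + O(-24, 22)) = √(92022/3032957 - 75) = √(-227379753/3032957) = 3*I*√34688044541/64531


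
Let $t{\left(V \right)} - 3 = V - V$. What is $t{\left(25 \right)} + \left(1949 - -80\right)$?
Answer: $2032$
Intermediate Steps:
$t{\left(V \right)} = 3$ ($t{\left(V \right)} = 3 + \left(V - V\right) = 3 + 0 = 3$)
$t{\left(25 \right)} + \left(1949 - -80\right) = 3 + \left(1949 - -80\right) = 3 + \left(1949 + 80\right) = 3 + 2029 = 2032$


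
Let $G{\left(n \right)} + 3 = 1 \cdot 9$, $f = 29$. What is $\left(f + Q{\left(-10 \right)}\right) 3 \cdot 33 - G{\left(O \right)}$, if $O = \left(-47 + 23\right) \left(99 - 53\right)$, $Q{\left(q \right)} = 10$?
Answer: $3855$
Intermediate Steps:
$O = -1104$ ($O = \left(-24\right) 46 = -1104$)
$G{\left(n \right)} = 6$ ($G{\left(n \right)} = -3 + 1 \cdot 9 = -3 + 9 = 6$)
$\left(f + Q{\left(-10 \right)}\right) 3 \cdot 33 - G{\left(O \right)} = \left(29 + 10\right) 3 \cdot 33 - 6 = 39 \cdot 99 - 6 = 3861 - 6 = 3855$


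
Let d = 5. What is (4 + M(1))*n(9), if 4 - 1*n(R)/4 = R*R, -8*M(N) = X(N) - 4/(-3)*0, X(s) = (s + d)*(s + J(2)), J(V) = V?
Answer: -539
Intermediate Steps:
X(s) = (2 + s)*(5 + s) (X(s) = (s + 5)*(s + 2) = (5 + s)*(2 + s) = (2 + s)*(5 + s))
M(N) = -5/4 - 7*N/8 - N²/8 (M(N) = -((10 + N² + 7*N) - 4/(-3)*0)/8 = -((10 + N² + 7*N) - 4*(-⅓)*0)/8 = -((10 + N² + 7*N) + (4/3)*0)/8 = -((10 + N² + 7*N) + 0)/8 = -(10 + N² + 7*N)/8 = -5/4 - 7*N/8 - N²/8)
n(R) = 16 - 4*R² (n(R) = 16 - 4*R*R = 16 - 4*R²)
(4 + M(1))*n(9) = (4 + (-5/4 - 7/8*1 - ⅛*1²))*(16 - 4*9²) = (4 + (-5/4 - 7/8 - ⅛*1))*(16 - 4*81) = (4 + (-5/4 - 7/8 - ⅛))*(16 - 324) = (4 - 9/4)*(-308) = (7/4)*(-308) = -539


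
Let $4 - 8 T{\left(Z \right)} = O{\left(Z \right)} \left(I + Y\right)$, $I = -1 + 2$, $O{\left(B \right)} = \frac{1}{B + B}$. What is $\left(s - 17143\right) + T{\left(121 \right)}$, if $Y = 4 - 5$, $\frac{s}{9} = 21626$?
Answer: $\frac{354983}{2} \approx 1.7749 \cdot 10^{5}$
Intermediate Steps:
$s = 194634$ ($s = 9 \cdot 21626 = 194634$)
$O{\left(B \right)} = \frac{1}{2 B}$
$I = 1$
$Y = -1$ ($Y = 4 - 5 = -1$)
$T{\left(Z \right)} = \frac{1}{2}$ ($T{\left(Z \right)} = \frac{1}{2} - \frac{\frac{1}{2 Z} \left(1 - 1\right)}{8} = \frac{1}{2} - \frac{\frac{1}{2 Z} 0}{8} = \frac{1}{2} - 0 = \frac{1}{2} + 0 = \frac{1}{2}$)
$\left(s - 17143\right) + T{\left(121 \right)} = \left(194634 - 17143\right) + \frac{1}{2} = 177491 + \frac{1}{2} = \frac{354983}{2}$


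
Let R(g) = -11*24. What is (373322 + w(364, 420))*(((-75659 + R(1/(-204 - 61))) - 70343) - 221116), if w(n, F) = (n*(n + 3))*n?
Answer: -18001480671228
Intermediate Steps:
R(g) = -264
w(n, F) = n**2*(3 + n) (w(n, F) = (n*(3 + n))*n = n**2*(3 + n))
(373322 + w(364, 420))*(((-75659 + R(1/(-204 - 61))) - 70343) - 221116) = (373322 + 364**2*(3 + 364))*(((-75659 - 264) - 70343) - 221116) = (373322 + 132496*367)*((-75923 - 70343) - 221116) = (373322 + 48626032)*(-146266 - 221116) = 48999354*(-367382) = -18001480671228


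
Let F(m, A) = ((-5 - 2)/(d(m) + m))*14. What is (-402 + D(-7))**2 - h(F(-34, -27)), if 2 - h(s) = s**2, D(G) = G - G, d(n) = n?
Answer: 186814313/1156 ≈ 1.6160e+5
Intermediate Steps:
D(G) = 0
F(m, A) = -49/m (F(m, A) = ((-5 - 2)/(m + m))*14 = -7*1/(2*m)*14 = -7/(2*m)*14 = -49/m)
h(s) = 2 - s**2
(-402 + D(-7))**2 - h(F(-34, -27)) = (-402 + 0)**2 - (2 - (-49/(-34))**2) = (-402)**2 - (2 - (-49*(-1/34))**2) = 161604 - (2 - (49/34)**2) = 161604 - (2 - 1*2401/1156) = 161604 - (2 - 2401/1156) = 161604 - 1*(-89/1156) = 161604 + 89/1156 = 186814313/1156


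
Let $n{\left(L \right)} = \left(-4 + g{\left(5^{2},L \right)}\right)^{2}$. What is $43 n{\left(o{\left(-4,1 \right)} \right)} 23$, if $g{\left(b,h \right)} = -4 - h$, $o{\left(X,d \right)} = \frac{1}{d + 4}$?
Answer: $\frac{1662509}{25} \approx 66500.0$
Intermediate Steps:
$o{\left(X,d \right)} = \frac{1}{4 + d}$
$n{\left(L \right)} = \left(-8 - L\right)^{2}$ ($n{\left(L \right)} = \left(-4 - \left(4 + L\right)\right)^{2} = \left(-8 - L\right)^{2}$)
$43 n{\left(o{\left(-4,1 \right)} \right)} 23 = 43 \left(8 + \frac{1}{4 + 1}\right)^{2} \cdot 23 = 43 \left(8 + \frac{1}{5}\right)^{2} \cdot 23 = 43 \left(\frac{41}{5}\right)^{2} \cdot 23 = 43 \cdot \frac{1681}{25} \cdot 23 = \frac{72283}{25} \cdot 23 = \frac{1662509}{25}$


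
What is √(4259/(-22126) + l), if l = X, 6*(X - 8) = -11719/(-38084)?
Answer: √12555370510222230210/1263969876 ≈ 2.8034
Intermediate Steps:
X = 1839751/228504 (X = 8 + (-11719/(-38084))/6 = 8 + (-11719*(-1/38084))/6 = 8 + (⅙)*(11719/38084) = 8 + 11719/228504 = 1839751/228504 ≈ 8.0513)
l = 1839751/228504 ≈ 8.0513
√(4259/(-22126) + l) = √(4259/(-22126) + 1839751/228504) = √(4259*(-1/22126) + 1839751/228504) = √(-4259/22126 + 1839751/228504) = √(19866566045/2527939752) = √12555370510222230210/1263969876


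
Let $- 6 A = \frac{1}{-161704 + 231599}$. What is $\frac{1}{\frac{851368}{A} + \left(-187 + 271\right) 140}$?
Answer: $- \frac{1}{357038186400} \approx -2.8008 \cdot 10^{-12}$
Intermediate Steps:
$A = - \frac{1}{419370}$ ($A = - \frac{1}{6 \left(-161704 + 231599\right)} = - \frac{1}{6 \cdot 69895} = \left(- \frac{1}{6}\right) \frac{1}{69895} = - \frac{1}{419370} \approx -2.3845 \cdot 10^{-6}$)
$\frac{1}{\frac{851368}{A} + \left(-187 + 271\right) 140} = \frac{1}{\frac{851368}{- \frac{1}{419370}} + \left(-187 + 271\right) 140} = \frac{1}{851368 \left(-419370\right) + 84 \cdot 140} = \frac{1}{-357038198160 + 11760} = \frac{1}{-357038186400} = - \frac{1}{357038186400}$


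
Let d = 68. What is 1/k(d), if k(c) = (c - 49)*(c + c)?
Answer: 1/2584 ≈ 0.00038700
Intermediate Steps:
k(c) = 2*c*(-49 + c) (k(c) = (-49 + c)*(2*c) = 2*c*(-49 + c))
1/k(d) = 1/(2*68*(-49 + 68)) = 1/(2*68*19) = 1/2584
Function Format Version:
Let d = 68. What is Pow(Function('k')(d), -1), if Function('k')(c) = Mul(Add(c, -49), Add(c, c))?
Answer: Rational(1, 2584) ≈ 0.00038700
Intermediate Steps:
Function('k')(c) = Mul(2, c, Add(-49, c)) (Function('k')(c) = Mul(Add(-49, c), Mul(2, c)) = Mul(2, c, Add(-49, c)))
Pow(Function('k')(d), -1) = Pow(Mul(2, 68, Add(-49, 68)), -1) = Pow(Mul(2, 68, 19), -1) = Pow(2584, -1) = Rational(1, 2584)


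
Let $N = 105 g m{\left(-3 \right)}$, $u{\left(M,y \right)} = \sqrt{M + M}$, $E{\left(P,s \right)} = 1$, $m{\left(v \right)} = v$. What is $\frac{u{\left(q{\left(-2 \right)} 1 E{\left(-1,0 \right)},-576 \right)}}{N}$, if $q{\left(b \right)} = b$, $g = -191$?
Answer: $\frac{2 i}{60165} \approx 3.3242 \cdot 10^{-5} i$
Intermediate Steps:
$u{\left(M,y \right)} = \sqrt{2} \sqrt{M}$ ($u{\left(M,y \right)} = \sqrt{2 M} = \sqrt{2} \sqrt{M}$)
$N = 60165$ ($N = 105 \left(-191\right) \left(-3\right) = \left(-20055\right) \left(-3\right) = 60165$)
$\frac{u{\left(q{\left(-2 \right)} 1 E{\left(-1,0 \right)},-576 \right)}}{N} = \frac{\sqrt{2} \sqrt{\left(-2\right) 1 \cdot 1}}{60165} = \sqrt{2} \sqrt{\left(-2\right) 1} \cdot \frac{1}{60165} = \sqrt{2} \sqrt{-2} \cdot \frac{1}{60165} = \sqrt{2} i \sqrt{2} \cdot \frac{1}{60165} = 2 i \frac{1}{60165} = \frac{2 i}{60165}$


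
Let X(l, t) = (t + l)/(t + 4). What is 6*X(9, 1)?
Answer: 12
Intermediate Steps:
X(l, t) = (l + t)/(4 + t)
6*X(9, 1) = 6*((9 + 1)/(4 + 1)) = 6*(10/5) = 6*((⅕)*10) = 6*2 = 12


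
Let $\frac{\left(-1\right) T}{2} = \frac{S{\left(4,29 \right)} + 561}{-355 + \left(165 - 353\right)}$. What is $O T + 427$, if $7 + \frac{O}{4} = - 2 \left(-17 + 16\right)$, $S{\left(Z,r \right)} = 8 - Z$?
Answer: $\frac{209261}{543} \approx 385.38$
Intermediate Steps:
$O = -20$ ($O = -28 + 4 \left(- 2 \left(-17 + 16\right)\right) = -28 + 4 \left(\left(-2\right) \left(-1\right)\right) = -28 + 4 \cdot 2 = -28 + 8 = -20$)
$T = \frac{1130}{543}$ ($T = - 2 \frac{\left(8 - 4\right) + 561}{-355 + \left(165 - 353\right)} = - 2 \frac{\left(8 - 4\right) + 561}{-355 - 188} = - 2 \frac{4 + 561}{-543} = - 2 \cdot 565 \left(- \frac{1}{543}\right) = \left(-2\right) \left(- \frac{565}{543}\right) = \frac{1130}{543} \approx 2.081$)
$O T + 427 = \left(-20\right) \frac{1130}{543} + 427 = - \frac{22600}{543} + 427 = \frac{209261}{543}$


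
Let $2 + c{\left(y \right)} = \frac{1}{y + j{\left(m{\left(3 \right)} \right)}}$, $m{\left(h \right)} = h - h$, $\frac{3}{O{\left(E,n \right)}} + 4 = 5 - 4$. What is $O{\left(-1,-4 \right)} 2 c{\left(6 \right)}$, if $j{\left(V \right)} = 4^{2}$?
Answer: $\frac{43}{11} \approx 3.9091$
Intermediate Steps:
$O{\left(E,n \right)} = -1$ ($O{\left(E,n \right)} = \frac{3}{-4 + \left(5 - 4\right)} = \frac{3}{-4 + 1} = \frac{3}{-3} = 3 \left(- \frac{1}{3}\right) = -1$)
$m{\left(h \right)} = 0$
$j{\left(V \right)} = 16$
$c{\left(y \right)} = -2 + \frac{1}{16 + y}$ ($c{\left(y \right)} = -2 + \frac{1}{y + 16} = -2 + \frac{1}{16 + y}$)
$O{\left(-1,-4 \right)} 2 c{\left(6 \right)} = \left(-1\right) 2 \frac{-31 - 12}{16 + 6} = - 2 \frac{-31 - 12}{22} = - 2 \cdot \frac{1}{22} \left(-43\right) = \left(-2\right) \left(- \frac{43}{22}\right) = \frac{43}{11}$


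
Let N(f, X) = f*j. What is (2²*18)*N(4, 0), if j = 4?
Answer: 1152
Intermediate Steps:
N(f, X) = 4*f (N(f, X) = f*4 = 4*f)
(2²*18)*N(4, 0) = (2²*18)*(4*4) = (4*18)*16 = 72*16 = 1152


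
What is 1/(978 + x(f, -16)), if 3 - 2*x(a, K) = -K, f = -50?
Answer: 2/1943 ≈ 0.0010293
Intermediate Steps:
x(a, K) = 3/2 + K/2 (x(a, K) = 3/2 - (-1)*K/2 = 3/2 + K/2)
1/(978 + x(f, -16)) = 1/(978 + (3/2 + (1/2)*(-16))) = 1/(978 + (3/2 - 8)) = 1/(978 - 13/2) = 1/(1943/2) = 2/1943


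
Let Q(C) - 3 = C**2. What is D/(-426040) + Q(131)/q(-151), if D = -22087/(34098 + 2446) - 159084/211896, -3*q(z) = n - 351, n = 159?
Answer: 1365377519105521/5091130283520 ≈ 268.19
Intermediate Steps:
q(z) = 64 (q(z) = -(159 - 351)/3 = -1/3*(-192) = 64)
Q(C) = 3 + C**2
D = -16194001/11949888 (D = -22087/36544 - 159084*1/211896 = -22087*1/36544 - 491/654 = -22087/36544 - 491/654 = -16194001/11949888 ≈ -1.3552)
D/(-426040) + Q(131)/q(-151) = -16194001/11949888/(-426040) + (3 + 131**2)/64 = -16194001/11949888*(-1/426040) + (3 + 17161)*(1/64) = 16194001/5091130283520 + 17164*(1/64) = 16194001/5091130283520 + 4291/16 = 1365377519105521/5091130283520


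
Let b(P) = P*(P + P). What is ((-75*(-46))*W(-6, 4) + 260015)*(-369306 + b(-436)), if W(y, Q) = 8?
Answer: 3130976890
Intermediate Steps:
b(P) = 2*P² (b(P) = P*(2*P) = 2*P²)
((-75*(-46))*W(-6, 4) + 260015)*(-369306 + b(-436)) = (-75*(-46)*8 + 260015)*(-369306 + 2*(-436)²) = (3450*8 + 260015)*(-369306 + 2*190096) = (27600 + 260015)*(-369306 + 380192) = 287615*10886 = 3130976890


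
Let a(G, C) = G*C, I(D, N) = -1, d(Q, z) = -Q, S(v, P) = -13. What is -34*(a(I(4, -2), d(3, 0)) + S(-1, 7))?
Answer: 340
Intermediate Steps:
a(G, C) = C*G
-34*(a(I(4, -2), d(3, 0)) + S(-1, 7)) = -34*(-1*3*(-1) - 13) = -34*(-3*(-1) - 13) = -34*(3 - 13) = -34*(-10) = 340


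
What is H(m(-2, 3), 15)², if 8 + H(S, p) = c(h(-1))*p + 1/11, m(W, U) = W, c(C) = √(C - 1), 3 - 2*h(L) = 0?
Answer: 42363/242 - 1305*√2/11 ≈ 7.2766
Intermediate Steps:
h(L) = 3/2 (h(L) = 3/2 - ½*0 = 3/2 + 0 = 3/2)
c(C) = √(-1 + C)
H(S, p) = -87/11 + p*√2/2 (H(S, p) = -8 + (√(-1 + 3/2)*p + 1/11) = -8 + (√(½)*p + 1/11) = -8 + ((√2/2)*p + 1/11) = -8 + (p*√2/2 + 1/11) = -8 + (1/11 + p*√2/2) = -87/11 + p*√2/2)
H(m(-2, 3), 15)² = (-87/11 + (½)*15*√2)² = (-87/11 + 15*√2/2)²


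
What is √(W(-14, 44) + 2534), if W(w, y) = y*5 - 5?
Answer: √2749 ≈ 52.431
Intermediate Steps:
W(w, y) = -5 + 5*y (W(w, y) = 5*y - 5 = -5 + 5*y)
√(W(-14, 44) + 2534) = √((-5 + 5*44) + 2534) = √((-5 + 220) + 2534) = √(215 + 2534) = √2749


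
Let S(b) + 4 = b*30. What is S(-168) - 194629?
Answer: -199673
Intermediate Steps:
S(b) = -4 + 30*b (S(b) = -4 + b*30 = -4 + 30*b)
S(-168) - 194629 = (-4 + 30*(-168)) - 194629 = (-4 - 5040) - 194629 = -5044 - 194629 = -199673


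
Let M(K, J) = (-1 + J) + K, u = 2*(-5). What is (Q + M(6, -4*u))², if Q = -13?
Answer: 1024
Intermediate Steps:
u = -10
M(K, J) = -1 + J + K
(Q + M(6, -4*u))² = (-13 + (-1 - 4*(-10) + 6))² = (-13 + (-1 + 40 + 6))² = (-13 + 45)² = 32² = 1024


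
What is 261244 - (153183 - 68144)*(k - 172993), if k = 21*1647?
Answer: 11770169078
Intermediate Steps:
k = 34587
261244 - (153183 - 68144)*(k - 172993) = 261244 - (153183 - 68144)*(34587 - 172993) = 261244 - 85039*(-138406) = 261244 - 1*(-11769907834) = 261244 + 11769907834 = 11770169078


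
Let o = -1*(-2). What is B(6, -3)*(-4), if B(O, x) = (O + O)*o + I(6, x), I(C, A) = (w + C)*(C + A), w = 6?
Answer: -240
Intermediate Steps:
o = 2
I(C, A) = (6 + C)*(A + C) (I(C, A) = (6 + C)*(C + A) = (6 + C)*(A + C))
B(O, x) = 72 + 4*O + 12*x (B(O, x) = (O + O)*2 + (6² + 6*x + 6*6 + x*6) = (2*O)*2 + (36 + 6*x + 36 + 6*x) = 4*O + (72 + 12*x) = 72 + 4*O + 12*x)
B(6, -3)*(-4) = (72 + 4*6 + 12*(-3))*(-4) = (72 + 24 - 36)*(-4) = 60*(-4) = -240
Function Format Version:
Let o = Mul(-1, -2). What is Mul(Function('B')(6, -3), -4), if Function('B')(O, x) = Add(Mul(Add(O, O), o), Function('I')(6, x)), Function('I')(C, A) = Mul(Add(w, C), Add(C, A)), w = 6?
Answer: -240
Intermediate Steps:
o = 2
Function('I')(C, A) = Mul(Add(6, C), Add(A, C)) (Function('I')(C, A) = Mul(Add(6, C), Add(C, A)) = Mul(Add(6, C), Add(A, C)))
Function('B')(O, x) = Add(72, Mul(4, O), Mul(12, x)) (Function('B')(O, x) = Add(Mul(Add(O, O), 2), Add(Pow(6, 2), Mul(6, x), Mul(6, 6), Mul(x, 6))) = Add(Mul(Mul(2, O), 2), Add(36, Mul(6, x), 36, Mul(6, x))) = Add(Mul(4, O), Add(72, Mul(12, x))) = Add(72, Mul(4, O), Mul(12, x)))
Mul(Function('B')(6, -3), -4) = Mul(Add(72, Mul(4, 6), Mul(12, -3)), -4) = Mul(Add(72, 24, -36), -4) = Mul(60, -4) = -240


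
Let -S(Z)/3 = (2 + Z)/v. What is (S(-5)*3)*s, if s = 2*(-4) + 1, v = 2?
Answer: -189/2 ≈ -94.500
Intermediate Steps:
s = -7 (s = -8 + 1 = -7)
S(Z) = -3 - 3*Z/2 (S(Z) = -3*(2 + Z)/2 = -3*(1 + Z/2) = -3 - 3*Z/2)
(S(-5)*3)*s = ((-3 - 3/2*(-5))*3)*(-7) = ((-3 + 15/2)*3)*(-7) = ((9/2)*3)*(-7) = (27/2)*(-7) = -189/2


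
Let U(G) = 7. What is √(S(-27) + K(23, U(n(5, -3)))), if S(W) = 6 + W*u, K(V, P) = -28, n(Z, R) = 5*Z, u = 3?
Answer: I*√103 ≈ 10.149*I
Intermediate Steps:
S(W) = 6 + 3*W (S(W) = 6 + W*3 = 6 + 3*W)
√(S(-27) + K(23, U(n(5, -3)))) = √((6 + 3*(-27)) - 28) = √((6 - 81) - 28) = √(-75 - 28) = √(-103) = I*√103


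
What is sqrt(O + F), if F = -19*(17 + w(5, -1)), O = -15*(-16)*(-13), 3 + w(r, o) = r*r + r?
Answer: 2*I*sqrt(989) ≈ 62.897*I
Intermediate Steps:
w(r, o) = -3 + r + r**2 (w(r, o) = -3 + (r*r + r) = -3 + (r**2 + r) = -3 + (r + r**2) = -3 + r + r**2)
O = -3120 (O = 240*(-13) = -3120)
F = -836 (F = -19*(17 + (-3 + 5 + 5**2)) = -19*(17 + (-3 + 5 + 25)) = -19*(17 + 27) = -19*44 = -836)
sqrt(O + F) = sqrt(-3120 - 836) = sqrt(-3956) = 2*I*sqrt(989)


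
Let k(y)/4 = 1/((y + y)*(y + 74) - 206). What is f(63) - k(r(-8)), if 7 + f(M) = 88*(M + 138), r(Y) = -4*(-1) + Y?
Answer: 6771825/383 ≈ 17681.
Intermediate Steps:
r(Y) = 4 + Y
k(y) = 4/(-206 + 2*y*(74 + y)) (k(y) = 4/((y + y)*(y + 74) - 206) = 4/((2*y)*(74 + y) - 206) = 4/(2*y*(74 + y) - 206) = 4/(-206 + 2*y*(74 + y)))
f(M) = 12137 + 88*M (f(M) = -7 + 88*(M + 138) = -7 + 88*(138 + M) = -7 + (12144 + 88*M) = 12137 + 88*M)
f(63) - k(r(-8)) = (12137 + 88*63) - 2/(-103 + (4 - 8)**2 + 74*(4 - 8)) = (12137 + 5544) - 2/(-103 + (-4)**2 + 74*(-4)) = 17681 - 2/(-103 + 16 - 296) = 17681 - 2/(-383) = 17681 - 2*(-1)/383 = 17681 - 1*(-2/383) = 17681 + 2/383 = 6771825/383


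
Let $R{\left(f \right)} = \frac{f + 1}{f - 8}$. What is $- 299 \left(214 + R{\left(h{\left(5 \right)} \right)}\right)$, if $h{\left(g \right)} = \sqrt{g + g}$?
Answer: $- \frac{191659}{3} + \frac{299 \sqrt{10}}{6} \approx -63729.0$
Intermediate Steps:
$h{\left(g \right)} = \sqrt{2} \sqrt{g}$ ($h{\left(g \right)} = \sqrt{2 g} = \sqrt{2} \sqrt{g}$)
$R{\left(f \right)} = \frac{1 + f}{-8 + f}$
$- 299 \left(214 + R{\left(h{\left(5 \right)} \right)}\right) = - 299 \left(214 + \frac{1 + \sqrt{2} \sqrt{5}}{-8 + \sqrt{2} \sqrt{5}}\right) = - 299 \left(214 + \frac{1 + \sqrt{10}}{-8 + \sqrt{10}}\right) = -63986 - \frac{299 \left(1 + \sqrt{10}\right)}{-8 + \sqrt{10}}$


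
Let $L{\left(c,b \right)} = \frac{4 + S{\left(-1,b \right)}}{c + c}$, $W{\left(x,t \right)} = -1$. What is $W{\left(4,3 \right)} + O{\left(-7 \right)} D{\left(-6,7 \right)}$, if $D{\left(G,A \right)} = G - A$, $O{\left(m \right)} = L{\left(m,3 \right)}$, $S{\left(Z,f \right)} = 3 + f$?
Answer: $\frac{58}{7} \approx 8.2857$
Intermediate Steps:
$L{\left(c,b \right)} = \frac{7 + b}{2 c}$ ($L{\left(c,b \right)} = \frac{4 + \left(3 + b\right)}{c + c} = \frac{7 + b}{2 c}$)
$O{\left(m \right)} = \frac{5}{m}$ ($O{\left(m \right)} = \frac{7 + 3}{2 m} = \frac{1}{2} \frac{1}{m} 10 = \frac{5}{m}$)
$W{\left(4,3 \right)} + O{\left(-7 \right)} D{\left(-6,7 \right)} = -1 + \frac{5}{-7} \left(-6 - 7\right) = -1 + 5 \left(- \frac{1}{7}\right) \left(-6 - 7\right) = -1 - - \frac{65}{7} = -1 + \frac{65}{7} = \frac{58}{7}$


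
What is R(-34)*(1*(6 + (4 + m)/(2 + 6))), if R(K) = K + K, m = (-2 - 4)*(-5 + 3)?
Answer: -544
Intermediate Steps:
m = 12 (m = -6*(-2) = 12)
R(K) = 2*K
R(-34)*(1*(6 + (4 + m)/(2 + 6))) = (2*(-34))*(1*(6 + (4 + 12)/(2 + 6))) = -68*(6 + 16/8) = -68*(6 + 16*(1/8)) = -68*(6 + 2) = -68*8 = -544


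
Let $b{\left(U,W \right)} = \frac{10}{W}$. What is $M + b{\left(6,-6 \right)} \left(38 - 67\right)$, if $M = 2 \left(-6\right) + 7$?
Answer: $\frac{130}{3} \approx 43.333$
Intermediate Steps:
$M = -5$ ($M = -12 + 7 = -5$)
$M + b{\left(6,-6 \right)} \left(38 - 67\right) = -5 + \frac{10}{-6} \left(38 - 67\right) = -5 + 10 \left(- \frac{1}{6}\right) \left(-29\right) = -5 - - \frac{145}{3} = -5 + \frac{145}{3} = \frac{130}{3}$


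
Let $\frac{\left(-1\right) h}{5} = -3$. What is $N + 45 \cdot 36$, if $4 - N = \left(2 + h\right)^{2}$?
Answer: $1335$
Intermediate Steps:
$h = 15$ ($h = \left(-5\right) \left(-3\right) = 15$)
$N = -285$ ($N = 4 - \left(2 + 15\right)^{2} = 4 - 17^{2} = 4 - 289 = -285$)
$N + 45 \cdot 36 = -285 + 45 \cdot 36 = -285 + 1620 = 1335$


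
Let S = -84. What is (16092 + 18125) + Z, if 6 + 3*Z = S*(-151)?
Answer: 38443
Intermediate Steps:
Z = 4226 (Z = -2 + (-84*(-151))/3 = -2 + (⅓)*12684 = -2 + 4228 = 4226)
(16092 + 18125) + Z = (16092 + 18125) + 4226 = 34217 + 4226 = 38443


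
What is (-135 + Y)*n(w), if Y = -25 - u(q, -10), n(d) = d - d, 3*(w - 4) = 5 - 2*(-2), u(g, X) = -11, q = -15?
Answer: 0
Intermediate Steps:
w = 7 (w = 4 + (5 - 2*(-2))/3 = 4 + (5 + 4)/3 = 4 + (1/3)*9 = 4 + 3 = 7)
n(d) = 0
Y = -14 (Y = -25 - 1*(-11) = -25 + 11 = -14)
(-135 + Y)*n(w) = (-135 - 14)*0 = -149*0 = 0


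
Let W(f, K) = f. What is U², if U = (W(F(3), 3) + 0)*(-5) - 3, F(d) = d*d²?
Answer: 19044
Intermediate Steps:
F(d) = d³
U = -138 (U = (3³ + 0)*(-5) - 3 = (27 + 0)*(-5) - 3 = 27*(-5) - 3 = -135 - 3 = -138)
U² = (-138)² = 19044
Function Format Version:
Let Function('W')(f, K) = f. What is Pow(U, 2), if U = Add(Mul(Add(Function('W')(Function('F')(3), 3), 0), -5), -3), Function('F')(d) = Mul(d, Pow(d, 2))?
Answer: 19044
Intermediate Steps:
Function('F')(d) = Pow(d, 3)
U = -138 (U = Add(Mul(Add(Pow(3, 3), 0), -5), -3) = Add(Mul(Add(27, 0), -5), -3) = Add(Mul(27, -5), -3) = Add(-135, -3) = -138)
Pow(U, 2) = Pow(-138, 2) = 19044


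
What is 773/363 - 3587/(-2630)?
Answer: 3335071/954690 ≈ 3.4934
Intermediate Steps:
773/363 - 3587/(-2630) = 773*(1/363) - 3587*(-1/2630) = 773/363 + 3587/2630 = 3335071/954690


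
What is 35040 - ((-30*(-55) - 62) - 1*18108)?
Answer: 51560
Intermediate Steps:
35040 - ((-30*(-55) - 62) - 1*18108) = 35040 - ((1650 - 62) - 18108) = 35040 - (1588 - 18108) = 35040 - 1*(-16520) = 35040 + 16520 = 51560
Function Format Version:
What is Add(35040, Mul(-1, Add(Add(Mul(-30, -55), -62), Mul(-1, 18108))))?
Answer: 51560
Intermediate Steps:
Add(35040, Mul(-1, Add(Add(Mul(-30, -55), -62), Mul(-1, 18108)))) = Add(35040, Mul(-1, Add(Add(1650, -62), -18108))) = Add(35040, Mul(-1, Add(1588, -18108))) = Add(35040, Mul(-1, -16520)) = Add(35040, 16520) = 51560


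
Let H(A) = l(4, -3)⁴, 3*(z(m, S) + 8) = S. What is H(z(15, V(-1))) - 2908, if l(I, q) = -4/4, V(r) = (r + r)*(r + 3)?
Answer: -2907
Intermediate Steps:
V(r) = 2*r*(3 + r) (V(r) = (2*r)*(3 + r) = 2*r*(3 + r))
z(m, S) = -8 + S/3
l(I, q) = -1 (l(I, q) = -4*¼ = -1)
H(A) = 1 (H(A) = (-1)⁴ = 1)
H(z(15, V(-1))) - 2908 = 1 - 2908 = -2907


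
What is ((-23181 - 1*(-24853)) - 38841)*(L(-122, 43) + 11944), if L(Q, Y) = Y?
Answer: -445544803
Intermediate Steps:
((-23181 - 1*(-24853)) - 38841)*(L(-122, 43) + 11944) = ((-23181 - 1*(-24853)) - 38841)*(43 + 11944) = ((-23181 + 24853) - 38841)*11987 = (1672 - 38841)*11987 = -37169*11987 = -445544803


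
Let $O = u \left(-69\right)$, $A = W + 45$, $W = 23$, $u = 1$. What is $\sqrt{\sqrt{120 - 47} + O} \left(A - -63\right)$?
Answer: $131 \sqrt{-69 + \sqrt{73}} \approx 1018.6 i$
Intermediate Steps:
$A = 68$ ($A = 23 + 45 = 68$)
$O = -69$ ($O = 1 \left(-69\right) = -69$)
$\sqrt{\sqrt{120 - 47} + O} \left(A - -63\right) = \sqrt{\sqrt{120 - 47} - 69} \left(68 - -63\right) = \sqrt{\sqrt{73} - 69} \left(68 + 63\right) = \sqrt{-69 + \sqrt{73}} \cdot 131 = 131 \sqrt{-69 + \sqrt{73}}$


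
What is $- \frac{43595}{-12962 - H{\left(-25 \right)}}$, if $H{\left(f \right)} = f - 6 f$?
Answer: $\frac{43595}{13087} \approx 3.3312$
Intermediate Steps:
$H{\left(f \right)} = - 5 f$
$- \frac{43595}{-12962 - H{\left(-25 \right)}} = - \frac{43595}{-12962 - \left(-5\right) \left(-25\right)} = - \frac{43595}{-12962 - 125} = - \frac{43595}{-13087} = \left(-43595\right) \left(- \frac{1}{13087}\right) = \frac{43595}{13087}$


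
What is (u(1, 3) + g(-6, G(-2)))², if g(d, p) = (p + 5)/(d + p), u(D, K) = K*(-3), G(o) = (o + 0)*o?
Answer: 729/4 ≈ 182.25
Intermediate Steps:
G(o) = o² (G(o) = o*o = o²)
u(D, K) = -3*K
g(d, p) = (5 + p)/(d + p)
(u(1, 3) + g(-6, G(-2)))² = (-3*3 + (5 + (-2)²)/(-6 + (-2)²))² = (-9 + (5 + 4)/(-6 + 4))² = (-9 + 9/(-2))² = (-9 - ½*9)² = (-9 - 9/2)² = (-27/2)² = 729/4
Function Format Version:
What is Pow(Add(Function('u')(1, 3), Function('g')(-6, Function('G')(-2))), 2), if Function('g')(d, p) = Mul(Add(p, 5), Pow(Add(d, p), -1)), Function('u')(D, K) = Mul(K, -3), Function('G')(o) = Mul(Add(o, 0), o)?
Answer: Rational(729, 4) ≈ 182.25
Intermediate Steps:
Function('G')(o) = Pow(o, 2) (Function('G')(o) = Mul(o, o) = Pow(o, 2))
Function('u')(D, K) = Mul(-3, K)
Function('g')(d, p) = Mul(Pow(Add(d, p), -1), Add(5, p)) (Function('g')(d, p) = Mul(Add(5, p), Pow(Add(d, p), -1)) = Mul(Pow(Add(d, p), -1), Add(5, p)))
Pow(Add(Function('u')(1, 3), Function('g')(-6, Function('G')(-2))), 2) = Pow(Add(Mul(-3, 3), Mul(Pow(Add(-6, Pow(-2, 2)), -1), Add(5, Pow(-2, 2)))), 2) = Pow(Add(-9, Mul(Pow(Add(-6, 4), -1), Add(5, 4))), 2) = Pow(Add(-9, Mul(Pow(-2, -1), 9)), 2) = Pow(Add(-9, Mul(Rational(-1, 2), 9)), 2) = Pow(Add(-9, Rational(-9, 2)), 2) = Pow(Rational(-27, 2), 2) = Rational(729, 4)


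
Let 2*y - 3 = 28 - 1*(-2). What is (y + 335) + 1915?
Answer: 4533/2 ≈ 2266.5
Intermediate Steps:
y = 33/2 (y = 3/2 + (28 - 1*(-2))/2 = 3/2 + (28 + 2)/2 = 3/2 + (1/2)*30 = 3/2 + 15 = 33/2 ≈ 16.500)
(y + 335) + 1915 = (33/2 + 335) + 1915 = 703/2 + 1915 = 4533/2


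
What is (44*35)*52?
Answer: 80080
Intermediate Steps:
(44*35)*52 = 1540*52 = 80080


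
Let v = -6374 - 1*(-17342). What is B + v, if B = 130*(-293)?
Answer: -27122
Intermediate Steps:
v = 10968 (v = -6374 + 17342 = 10968)
B = -38090
B + v = -38090 + 10968 = -27122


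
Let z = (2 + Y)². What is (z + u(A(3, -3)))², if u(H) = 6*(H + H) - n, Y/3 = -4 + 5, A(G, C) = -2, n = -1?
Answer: 4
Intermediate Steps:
Y = 3 (Y = 3*(-4 + 5) = 3*1 = 3)
z = 25 (z = (2 + 3)² = 5² = 25)
u(H) = 1 + 12*H (u(H) = 6*(H + H) - 1*(-1) = 6*(2*H) + 1 = 12*H + 1 = 1 + 12*H)
(z + u(A(3, -3)))² = (25 + (1 + 12*(-2)))² = (25 + (1 - 24))² = (25 - 23)² = 2² = 4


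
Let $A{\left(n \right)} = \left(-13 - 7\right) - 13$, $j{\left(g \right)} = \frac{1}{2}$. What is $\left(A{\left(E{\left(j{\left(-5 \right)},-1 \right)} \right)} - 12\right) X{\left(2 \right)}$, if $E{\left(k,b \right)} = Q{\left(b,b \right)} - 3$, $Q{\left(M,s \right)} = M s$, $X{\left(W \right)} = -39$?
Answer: $1755$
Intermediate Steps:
$j{\left(g \right)} = \frac{1}{2}$
$E{\left(k,b \right)} = -3 + b^{2}$ ($E{\left(k,b \right)} = b b - 3 = b^{2} - 3 = -3 + b^{2}$)
$A{\left(n \right)} = -33$ ($A{\left(n \right)} = -20 - 13 = -33$)
$\left(A{\left(E{\left(j{\left(-5 \right)},-1 \right)} \right)} - 12\right) X{\left(2 \right)} = \left(-33 - 12\right) \left(-39\right) = \left(-45\right) \left(-39\right) = 1755$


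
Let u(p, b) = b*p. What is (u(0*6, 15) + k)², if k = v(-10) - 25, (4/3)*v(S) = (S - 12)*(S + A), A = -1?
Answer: 97969/4 ≈ 24492.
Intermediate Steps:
v(S) = 3*(-1 + S)*(-12 + S)/4 (v(S) = 3*((S - 12)*(S - 1))/4 = 3*((-12 + S)*(-1 + S))/4 = 3*((-1 + S)*(-12 + S))/4 = 3*(-1 + S)*(-12 + S)/4)
k = 313/2 (k = (9 - 39/4*(-10) + (¾)*(-10)²) - 25 = (9 + 195/2 + (¾)*100) - 25 = (9 + 195/2 + 75) - 25 = 363/2 - 25 = 313/2 ≈ 156.50)
(u(0*6, 15) + k)² = (15*(0*6) + 313/2)² = (15*0 + 313/2)² = (0 + 313/2)² = (313/2)² = 97969/4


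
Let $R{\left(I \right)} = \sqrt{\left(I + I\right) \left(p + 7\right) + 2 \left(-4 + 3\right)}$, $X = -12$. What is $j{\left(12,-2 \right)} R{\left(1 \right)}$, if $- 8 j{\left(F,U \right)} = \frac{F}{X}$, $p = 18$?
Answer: $\frac{\sqrt{3}}{2} \approx 0.86602$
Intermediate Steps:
$j{\left(F,U \right)} = \frac{F}{96}$ ($j{\left(F,U \right)} = - \frac{F \frac{1}{-12}}{8} = - \frac{F \left(- \frac{1}{12}\right)}{8} = - \frac{\left(- \frac{1}{12}\right) F}{8} = \frac{F}{96}$)
$R{\left(I \right)} = \sqrt{-2 + 50 I}$ ($R{\left(I \right)} = \sqrt{\left(I + I\right) \left(18 + 7\right) + 2 \left(-4 + 3\right)} = \sqrt{2 I 25 + 2 \left(-1\right)} = \sqrt{50 I - 2} = \sqrt{-2 + 50 I}$)
$j{\left(12,-2 \right)} R{\left(1 \right)} = \frac{1}{96} \cdot 12 \sqrt{-2 + 50 \cdot 1} = \frac{\sqrt{-2 + 50}}{8} = \frac{\sqrt{48}}{8} = \frac{4 \sqrt{3}}{8} = \frac{\sqrt{3}}{2}$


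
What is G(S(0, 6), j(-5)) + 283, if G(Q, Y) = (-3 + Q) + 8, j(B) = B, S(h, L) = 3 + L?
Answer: 297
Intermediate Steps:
G(Q, Y) = 5 + Q
G(S(0, 6), j(-5)) + 283 = (5 + (3 + 6)) + 283 = (5 + 9) + 283 = 14 + 283 = 297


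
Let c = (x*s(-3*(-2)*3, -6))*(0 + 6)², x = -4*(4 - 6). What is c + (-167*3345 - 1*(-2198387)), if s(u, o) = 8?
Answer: 1642076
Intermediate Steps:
x = 8 (x = -4*(-2) = 8)
c = 2304 (c = (8*8)*(0 + 6)² = 64*6² = 64*36 = 2304)
c + (-167*3345 - 1*(-2198387)) = 2304 + (-167*3345 - 1*(-2198387)) = 2304 + (-558615 + 2198387) = 2304 + 1639772 = 1642076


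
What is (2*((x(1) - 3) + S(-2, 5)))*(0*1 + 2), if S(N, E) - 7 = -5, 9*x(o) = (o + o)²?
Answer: -20/9 ≈ -2.2222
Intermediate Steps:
x(o) = 4*o²/9 (x(o) = (o + o)²/9 = (2*o)²/9 = (4*o²)/9 = 4*o²/9)
S(N, E) = 2 (S(N, E) = 7 - 5 = 2)
(2*((x(1) - 3) + S(-2, 5)))*(0*1 + 2) = (2*(((4/9)*1² - 3) + 2))*(0*1 + 2) = (2*(((4/9)*1 - 3) + 2))*(0 + 2) = (2*((4/9 - 3) + 2))*2 = (2*(-23/9 + 2))*2 = (2*(-5/9))*2 = -10/9*2 = -20/9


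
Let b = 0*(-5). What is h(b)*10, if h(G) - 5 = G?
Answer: 50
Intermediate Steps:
b = 0
h(G) = 5 + G
h(b)*10 = (5 + 0)*10 = 5*10 = 50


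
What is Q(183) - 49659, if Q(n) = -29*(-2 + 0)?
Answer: -49601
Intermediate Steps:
Q(n) = 58 (Q(n) = -29*(-2) = 58)
Q(183) - 49659 = 58 - 49659 = -49601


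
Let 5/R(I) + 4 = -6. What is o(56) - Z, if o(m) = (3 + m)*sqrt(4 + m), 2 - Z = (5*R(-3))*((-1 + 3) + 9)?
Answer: -59/2 + 118*sqrt(15) ≈ 427.51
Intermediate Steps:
R(I) = -1/2 (R(I) = 5/(-4 - 6) = 5/(-10) = 5*(-1/10) = -1/2)
Z = 59/2 (Z = 2 - 5*(-1/2)*((-1 + 3) + 9) = 2 - (-5)*(2 + 9)/2 = 2 - (-5)*11/2 = 2 - 1*(-55/2) = 2 + 55/2 = 59/2 ≈ 29.500)
o(m) = sqrt(4 + m)*(3 + m)
o(56) - Z = sqrt(4 + 56)*(3 + 56) - 1*59/2 = sqrt(60)*59 - 59/2 = (2*sqrt(15))*59 - 59/2 = 118*sqrt(15) - 59/2 = -59/2 + 118*sqrt(15)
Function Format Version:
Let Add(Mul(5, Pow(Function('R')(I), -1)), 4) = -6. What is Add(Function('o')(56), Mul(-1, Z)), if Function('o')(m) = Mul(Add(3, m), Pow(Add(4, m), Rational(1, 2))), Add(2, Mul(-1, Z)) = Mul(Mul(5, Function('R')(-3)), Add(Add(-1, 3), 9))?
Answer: Add(Rational(-59, 2), Mul(118, Pow(15, Rational(1, 2)))) ≈ 427.51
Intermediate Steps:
Function('R')(I) = Rational(-1, 2) (Function('R')(I) = Mul(5, Pow(Add(-4, -6), -1)) = Mul(5, Pow(-10, -1)) = Mul(5, Rational(-1, 10)) = Rational(-1, 2))
Z = Rational(59, 2) (Z = Add(2, Mul(-1, Mul(Mul(5, Rational(-1, 2)), Add(Add(-1, 3), 9)))) = Add(2, Mul(-1, Mul(Rational(-5, 2), Add(2, 9)))) = Add(2, Mul(-1, Mul(Rational(-5, 2), 11))) = Add(2, Mul(-1, Rational(-55, 2))) = Add(2, Rational(55, 2)) = Rational(59, 2) ≈ 29.500)
Function('o')(m) = Mul(Pow(Add(4, m), Rational(1, 2)), Add(3, m))
Add(Function('o')(56), Mul(-1, Z)) = Add(Mul(Pow(Add(4, 56), Rational(1, 2)), Add(3, 56)), Mul(-1, Rational(59, 2))) = Add(Mul(Pow(60, Rational(1, 2)), 59), Rational(-59, 2)) = Add(Mul(Mul(2, Pow(15, Rational(1, 2))), 59), Rational(-59, 2)) = Add(Mul(118, Pow(15, Rational(1, 2))), Rational(-59, 2)) = Add(Rational(-59, 2), Mul(118, Pow(15, Rational(1, 2))))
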